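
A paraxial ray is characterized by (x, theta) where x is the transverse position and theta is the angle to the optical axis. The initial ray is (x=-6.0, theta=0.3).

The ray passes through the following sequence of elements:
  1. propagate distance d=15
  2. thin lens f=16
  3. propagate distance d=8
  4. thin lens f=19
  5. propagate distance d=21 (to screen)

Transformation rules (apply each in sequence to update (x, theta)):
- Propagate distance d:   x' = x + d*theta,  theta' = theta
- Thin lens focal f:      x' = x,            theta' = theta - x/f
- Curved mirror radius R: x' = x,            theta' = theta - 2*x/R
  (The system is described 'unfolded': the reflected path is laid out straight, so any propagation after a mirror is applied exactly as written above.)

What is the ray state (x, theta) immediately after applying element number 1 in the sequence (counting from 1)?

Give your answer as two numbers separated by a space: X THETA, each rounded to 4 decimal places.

Initial: x=-6.0000 theta=0.3000
After 1 (propagate distance d=15): x=-1.5000 theta=0.3000
Rounded to 4 decimal places: x = -1.5000, theta = 0.3000

Answer: -1.5000 0.3000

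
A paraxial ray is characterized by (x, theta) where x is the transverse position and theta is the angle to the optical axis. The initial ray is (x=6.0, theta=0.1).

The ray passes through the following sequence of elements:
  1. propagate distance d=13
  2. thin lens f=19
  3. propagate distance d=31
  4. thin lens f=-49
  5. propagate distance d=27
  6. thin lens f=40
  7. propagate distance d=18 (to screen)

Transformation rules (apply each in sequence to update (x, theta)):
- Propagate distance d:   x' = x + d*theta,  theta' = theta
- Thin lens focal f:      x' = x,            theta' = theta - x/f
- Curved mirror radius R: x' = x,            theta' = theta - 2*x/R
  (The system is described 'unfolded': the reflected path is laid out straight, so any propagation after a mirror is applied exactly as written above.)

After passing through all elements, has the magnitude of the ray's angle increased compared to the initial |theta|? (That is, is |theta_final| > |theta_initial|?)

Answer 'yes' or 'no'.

Initial: x=6.0000 theta=0.1000
After 1 (propagate distance d=13): x=7.3000 theta=0.1000
After 2 (thin lens f=19): x=7.3000 theta=-27/95 (≈-0.2842)
After 3 (propagate distance d=31): x=-287/190 (≈-1.5105) theta=-27/95 (≈-0.2842)
After 4 (thin lens f=-49): x=-287/190 (≈-1.5105) theta=-419/1330 (≈-0.3150)
After 5 (propagate distance d=27): x=-6661/665 (≈-10.0165) theta=-419/1330 (≈-0.3150)
After 6 (thin lens f=40): x=-6661/665 (≈-10.0165) theta=-1719/26600 (≈-0.0646)
After 7 (propagate distance d=18 (to screen)): x=-148691/13300 (≈-11.1798) theta=-1719/26600 (≈-0.0646)
|theta_initial|=0.1000 |theta_final|=1719/26600 (≈0.0646) -> not increased

Answer: no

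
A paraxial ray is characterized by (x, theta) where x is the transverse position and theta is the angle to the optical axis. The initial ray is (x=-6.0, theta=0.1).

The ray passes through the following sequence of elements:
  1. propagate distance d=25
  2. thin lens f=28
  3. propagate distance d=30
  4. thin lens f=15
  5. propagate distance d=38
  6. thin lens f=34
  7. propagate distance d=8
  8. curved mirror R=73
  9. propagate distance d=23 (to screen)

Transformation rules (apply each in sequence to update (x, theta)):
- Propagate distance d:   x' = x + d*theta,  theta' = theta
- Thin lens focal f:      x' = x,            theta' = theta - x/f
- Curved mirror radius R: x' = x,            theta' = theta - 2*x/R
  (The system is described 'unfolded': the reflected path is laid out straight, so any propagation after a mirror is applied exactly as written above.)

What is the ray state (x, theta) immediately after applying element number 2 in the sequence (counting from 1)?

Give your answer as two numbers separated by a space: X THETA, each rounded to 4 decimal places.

Initial: x=-6.0000 theta=0.1000
After 1 (propagate distance d=25): x=-3.5000 theta=0.1000
After 2 (thin lens f=28): x=-3.5000 theta=0.2250
Rounded to 4 decimal places: x = -3.5000, theta = 0.2250

Answer: -3.5000 0.2250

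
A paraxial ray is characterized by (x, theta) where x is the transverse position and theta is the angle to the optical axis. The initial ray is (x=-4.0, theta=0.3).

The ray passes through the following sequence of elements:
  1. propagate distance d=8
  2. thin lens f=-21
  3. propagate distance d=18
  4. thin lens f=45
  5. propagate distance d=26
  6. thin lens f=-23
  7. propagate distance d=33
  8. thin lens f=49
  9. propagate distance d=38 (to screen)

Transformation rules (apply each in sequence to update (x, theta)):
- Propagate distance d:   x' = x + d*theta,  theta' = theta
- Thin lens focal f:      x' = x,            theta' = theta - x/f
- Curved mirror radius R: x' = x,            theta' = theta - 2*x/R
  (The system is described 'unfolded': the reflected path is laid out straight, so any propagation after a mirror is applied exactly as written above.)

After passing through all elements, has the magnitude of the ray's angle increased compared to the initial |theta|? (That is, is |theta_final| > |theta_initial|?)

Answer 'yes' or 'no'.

Answer: no

Derivation:
Initial: x=-4.0000 theta=0.3000
After 1 (propagate distance d=8): x=-1.6000 theta=0.3000
After 2 (thin lens f=-21): x=-1.6000 theta=47/210 (≈0.2238)
After 3 (propagate distance d=18): x=17/7 (≈2.4286) theta=47/210 (≈0.2238)
After 4 (thin lens f=45): x=17/7 (≈2.4286) theta=107/630 (≈0.1698)
After 5 (propagate distance d=26): x=308/45 (≈6.8444) theta=107/630 (≈0.1698)
After 6 (thin lens f=-23): x=308/45 (≈6.8444) theta=6773/14490 (≈0.4674)
After 7 (propagate distance d=33): x=64537/2898 (≈22.2695) theta=6773/14490 (≈0.4674)
After 8 (thin lens f=49): x=64537/2898 (≈22.2695) theta=1532/118335 (≈0.0129)
After 9 (propagate distance d=38 (to screen)): x=16160861/710010 (≈22.7615) theta=1532/118335 (≈0.0129)
|theta_initial|=0.3000 |theta_final|=1532/118335 (≈0.0129) -> not increased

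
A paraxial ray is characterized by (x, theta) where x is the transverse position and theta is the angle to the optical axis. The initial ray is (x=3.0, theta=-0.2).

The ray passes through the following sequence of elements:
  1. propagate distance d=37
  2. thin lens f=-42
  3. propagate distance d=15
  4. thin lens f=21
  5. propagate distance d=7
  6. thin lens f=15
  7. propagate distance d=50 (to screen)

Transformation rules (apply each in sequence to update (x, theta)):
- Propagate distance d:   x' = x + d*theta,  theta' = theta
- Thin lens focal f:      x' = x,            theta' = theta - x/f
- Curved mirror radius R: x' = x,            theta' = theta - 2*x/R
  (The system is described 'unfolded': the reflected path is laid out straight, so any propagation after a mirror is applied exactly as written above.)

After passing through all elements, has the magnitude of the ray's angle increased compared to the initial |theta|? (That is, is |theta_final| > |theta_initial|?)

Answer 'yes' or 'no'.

Answer: yes

Derivation:
Initial: x=3.0000 theta=-0.2000
After 1 (propagate distance d=37): x=-4.4000 theta=-0.2000
After 2 (thin lens f=-42): x=-4.4000 theta=-32/105 (≈-0.3048)
After 3 (propagate distance d=15): x=-314/35 (≈-8.9714) theta=-32/105 (≈-0.3048)
After 4 (thin lens f=21): x=-314/35 (≈-8.9714) theta=6/49 (≈0.1224)
After 5 (propagate distance d=7): x=-284/35 (≈-8.1143) theta=6/49 (≈0.1224)
After 6 (thin lens f=15): x=-284/35 (≈-8.1143) theta=2438/3675 (≈0.6634)
After 7 (propagate distance d=50 (to screen)): x=18416/735 (≈25.0558) theta=2438/3675 (≈0.6634)
|theta_initial|=0.2000 |theta_final|=2438/3675 (≈0.6634) -> increased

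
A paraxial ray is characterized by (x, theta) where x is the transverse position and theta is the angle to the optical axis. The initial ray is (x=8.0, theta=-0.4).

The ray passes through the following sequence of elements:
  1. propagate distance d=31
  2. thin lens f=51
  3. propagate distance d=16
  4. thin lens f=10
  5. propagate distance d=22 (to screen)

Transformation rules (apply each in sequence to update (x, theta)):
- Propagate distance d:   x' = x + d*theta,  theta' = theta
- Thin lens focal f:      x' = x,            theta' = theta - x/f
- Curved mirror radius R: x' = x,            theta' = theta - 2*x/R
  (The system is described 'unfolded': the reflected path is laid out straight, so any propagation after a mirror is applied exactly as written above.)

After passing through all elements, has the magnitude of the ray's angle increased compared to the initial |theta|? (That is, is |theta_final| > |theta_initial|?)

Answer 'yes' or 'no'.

Initial: x=8.0000 theta=-0.4000
After 1 (propagate distance d=31): x=-4.4000 theta=-0.4000
After 2 (thin lens f=51): x=-4.4000 theta=-16/51 (≈-0.3137)
After 3 (propagate distance d=16): x=-2402/255 (≈-9.4196) theta=-16/51 (≈-0.3137)
After 4 (thin lens f=10): x=-2402/255 (≈-9.4196) theta=267/425 (≈0.6282)
After 5 (propagate distance d=22 (to screen)): x=5612/1275 (≈4.4016) theta=267/425 (≈0.6282)
|theta_initial|=0.4000 |theta_final|=267/425 (≈0.6282) -> increased

Answer: yes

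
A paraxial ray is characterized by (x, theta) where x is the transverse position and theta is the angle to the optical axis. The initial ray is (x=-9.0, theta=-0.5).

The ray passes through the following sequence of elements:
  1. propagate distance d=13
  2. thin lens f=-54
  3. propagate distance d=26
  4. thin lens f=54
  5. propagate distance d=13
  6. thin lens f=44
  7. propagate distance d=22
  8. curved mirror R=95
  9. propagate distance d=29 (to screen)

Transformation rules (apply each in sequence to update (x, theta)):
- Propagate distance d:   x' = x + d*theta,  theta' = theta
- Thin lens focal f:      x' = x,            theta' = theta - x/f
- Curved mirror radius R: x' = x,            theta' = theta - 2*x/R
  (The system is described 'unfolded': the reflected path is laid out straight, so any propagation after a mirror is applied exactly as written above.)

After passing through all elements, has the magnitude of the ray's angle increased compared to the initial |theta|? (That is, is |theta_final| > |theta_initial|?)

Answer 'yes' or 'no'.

Answer: yes

Derivation:
Initial: x=-9.0000 theta=-0.5000
After 1 (propagate distance d=13): x=-15.5000 theta=-0.5000
After 2 (thin lens f=-54): x=-15.5000 theta=-85/108 (≈-0.7870)
After 3 (propagate distance d=26): x=-971/27 (≈-35.9630) theta=-85/108 (≈-0.7870)
After 4 (thin lens f=54): x=-971/27 (≈-35.9630) theta=-353/2916 (≈-0.1211)
After 5 (propagate distance d=13): x=-109457/2916 (≈-37.5367) theta=-353/2916 (≈-0.1211)
After 6 (thin lens f=44): x=-109457/2916 (≈-37.5367) theta=93925/128304 (≈0.7321)
After 7 (propagate distance d=22): x=-41663/1944 (≈-21.4316) theta=93925/128304 (≈0.7321)
After 8 (curved mirror R=95): x=-41663/1944 (≈-21.4316) theta=14422391/12188880 (≈1.1832)
After 9 (propagate distance d=29 (to screen)): x=157022329/12188880 (≈12.8824) theta=14422391/12188880 (≈1.1832)
|theta_initial|=0.5000 |theta_final|=14422391/12188880 (≈1.1832) -> increased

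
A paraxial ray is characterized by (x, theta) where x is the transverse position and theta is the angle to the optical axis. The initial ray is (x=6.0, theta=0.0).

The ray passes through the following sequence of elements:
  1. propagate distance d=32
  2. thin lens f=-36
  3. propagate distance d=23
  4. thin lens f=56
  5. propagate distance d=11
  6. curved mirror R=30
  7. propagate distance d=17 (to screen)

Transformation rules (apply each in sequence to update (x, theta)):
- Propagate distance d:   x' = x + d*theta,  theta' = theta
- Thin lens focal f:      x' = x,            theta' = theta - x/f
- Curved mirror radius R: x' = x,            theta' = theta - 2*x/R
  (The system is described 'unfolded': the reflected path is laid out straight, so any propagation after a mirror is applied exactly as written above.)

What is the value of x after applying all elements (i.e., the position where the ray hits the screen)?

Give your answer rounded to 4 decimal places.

Answer: -1.4498

Derivation:
Initial: x=6.0000 theta=0.0000
After 1 (propagate distance d=32): x=6.0000 theta=0.0000
After 2 (thin lens f=-36): x=6.0000 theta=1/6 (≈0.1667)
After 3 (propagate distance d=23): x=59/6 (≈9.8333) theta=1/6 (≈0.1667)
After 4 (thin lens f=56): x=59/6 (≈9.8333) theta=-1/112 (≈-0.0089)
After 5 (propagate distance d=11): x=3271/336 (≈9.7351) theta=-1/112 (≈-0.0089)
After 6 (curved mirror R=30): x=3271/336 (≈9.7351) theta=-829/1260 (≈-0.6579)
After 7 (propagate distance d=17 (to screen)): x=-7307/5040 (≈-1.4498) theta=-829/1260 (≈-0.6579)
Rounded to 4 decimal places: x = -1.4498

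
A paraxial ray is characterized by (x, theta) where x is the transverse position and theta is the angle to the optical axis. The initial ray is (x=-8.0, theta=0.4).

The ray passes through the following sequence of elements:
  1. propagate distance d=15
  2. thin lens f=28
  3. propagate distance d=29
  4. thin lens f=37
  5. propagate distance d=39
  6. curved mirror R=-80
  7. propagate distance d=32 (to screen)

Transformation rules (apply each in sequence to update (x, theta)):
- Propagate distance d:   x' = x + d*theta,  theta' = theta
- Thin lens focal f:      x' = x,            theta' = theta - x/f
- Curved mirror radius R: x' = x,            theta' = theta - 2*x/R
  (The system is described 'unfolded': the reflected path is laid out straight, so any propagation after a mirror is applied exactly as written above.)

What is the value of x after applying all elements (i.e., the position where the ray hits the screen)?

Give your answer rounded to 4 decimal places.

Answer: 36.9502

Derivation:
Initial: x=-8.0000 theta=0.4000
After 1 (propagate distance d=15): x=-2.0000 theta=0.4000
After 2 (thin lens f=28): x=-2.0000 theta=33/70 (≈0.4714)
After 3 (propagate distance d=29): x=817/70 (≈11.6714) theta=33/70 (≈0.4714)
After 4 (thin lens f=37): x=817/70 (≈11.6714) theta=202/1295 (≈0.1560)
After 5 (propagate distance d=39): x=9197/518 (≈17.7548) theta=202/1295 (≈0.1560)
After 6 (curved mirror R=-80): x=9197/518 (≈17.7548) theta=12429/20720 (≈0.5999)
After 7 (propagate distance d=32 (to screen)): x=95701/2590 (≈36.9502) theta=12429/20720 (≈0.5999)
Rounded to 4 decimal places: x = 36.9502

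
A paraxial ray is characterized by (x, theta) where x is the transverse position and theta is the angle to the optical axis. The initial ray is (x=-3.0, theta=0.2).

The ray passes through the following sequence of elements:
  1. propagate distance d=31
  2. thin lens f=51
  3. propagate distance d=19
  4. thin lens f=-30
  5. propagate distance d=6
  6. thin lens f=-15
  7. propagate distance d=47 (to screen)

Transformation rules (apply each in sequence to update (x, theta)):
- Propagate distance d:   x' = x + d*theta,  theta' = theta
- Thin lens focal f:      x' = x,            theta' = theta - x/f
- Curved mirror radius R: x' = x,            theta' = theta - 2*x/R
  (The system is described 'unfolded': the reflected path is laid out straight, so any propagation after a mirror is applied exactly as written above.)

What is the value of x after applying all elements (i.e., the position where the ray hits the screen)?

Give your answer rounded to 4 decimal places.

Answer: 47.7608

Derivation:
Initial: x=-3.0000 theta=0.2000
After 1 (propagate distance d=31): x=3.2000 theta=0.2000
After 2 (thin lens f=51): x=3.2000 theta=7/51 (≈0.1373)
After 3 (propagate distance d=19): x=1481/255 (≈5.8078) theta=7/51 (≈0.1373)
After 4 (thin lens f=-30): x=1481/255 (≈5.8078) theta=2531/7650 (≈0.3308)
After 5 (propagate distance d=6): x=3312/425 (≈7.7929) theta=2531/7650 (≈0.3308)
After 6 (thin lens f=-15): x=3312/425 (≈7.7929) theta=32527/38250 (≈0.8504)
After 7 (propagate distance d=47 (to screen)): x=1826849/38250 (≈47.7608) theta=32527/38250 (≈0.8504)
Rounded to 4 decimal places: x = 47.7608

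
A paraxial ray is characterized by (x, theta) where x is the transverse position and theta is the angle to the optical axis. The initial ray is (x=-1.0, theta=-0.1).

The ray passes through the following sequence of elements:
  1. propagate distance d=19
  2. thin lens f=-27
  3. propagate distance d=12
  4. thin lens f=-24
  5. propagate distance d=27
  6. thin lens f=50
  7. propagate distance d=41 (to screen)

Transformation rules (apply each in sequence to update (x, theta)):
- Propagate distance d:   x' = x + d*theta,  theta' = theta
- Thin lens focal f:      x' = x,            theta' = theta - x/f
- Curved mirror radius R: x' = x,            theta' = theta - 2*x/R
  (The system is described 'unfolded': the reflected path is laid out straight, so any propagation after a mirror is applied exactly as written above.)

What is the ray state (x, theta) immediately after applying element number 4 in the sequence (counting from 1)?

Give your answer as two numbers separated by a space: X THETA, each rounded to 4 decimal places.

Answer: -5.3889 -0.4319

Derivation:
Initial: x=-1.0000 theta=-0.1000
After 1 (propagate distance d=19): x=-2.9000 theta=-0.1000
After 2 (thin lens f=-27): x=-2.9000 theta=-28/135 (≈-0.2074)
After 3 (propagate distance d=12): x=-97/18 (≈-5.3889) theta=-28/135 (≈-0.2074)
After 4 (thin lens f=-24): x=-97/18 (≈-5.3889) theta=-311/720 (≈-0.4319)
Rounded to 4 decimal places: x = -5.3889, theta = -0.4319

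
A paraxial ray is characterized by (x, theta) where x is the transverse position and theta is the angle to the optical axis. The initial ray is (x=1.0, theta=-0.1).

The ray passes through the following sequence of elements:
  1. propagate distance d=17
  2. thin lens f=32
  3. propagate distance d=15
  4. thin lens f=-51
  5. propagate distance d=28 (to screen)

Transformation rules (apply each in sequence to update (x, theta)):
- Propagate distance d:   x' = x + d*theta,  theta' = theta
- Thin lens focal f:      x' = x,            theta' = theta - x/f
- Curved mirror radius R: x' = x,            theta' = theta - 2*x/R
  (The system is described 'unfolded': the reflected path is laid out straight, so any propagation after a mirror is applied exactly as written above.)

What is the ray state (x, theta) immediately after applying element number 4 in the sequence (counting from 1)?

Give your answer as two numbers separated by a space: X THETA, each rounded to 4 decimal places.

Initial: x=1.0000 theta=-0.1000
After 1 (propagate distance d=17): x=-0.7000 theta=-0.1000
After 2 (thin lens f=32): x=-0.7000 theta=-5/64 (≈-0.0781)
After 3 (propagate distance d=15): x=-599/320 (≈-1.8719) theta=-5/64 (≈-0.0781)
After 4 (thin lens f=-51): x=-599/320 (≈-1.8719) theta=-937/8160 (≈-0.1148)
Rounded to 4 decimal places: x = -1.8719, theta = -0.1148

Answer: -1.8719 -0.1148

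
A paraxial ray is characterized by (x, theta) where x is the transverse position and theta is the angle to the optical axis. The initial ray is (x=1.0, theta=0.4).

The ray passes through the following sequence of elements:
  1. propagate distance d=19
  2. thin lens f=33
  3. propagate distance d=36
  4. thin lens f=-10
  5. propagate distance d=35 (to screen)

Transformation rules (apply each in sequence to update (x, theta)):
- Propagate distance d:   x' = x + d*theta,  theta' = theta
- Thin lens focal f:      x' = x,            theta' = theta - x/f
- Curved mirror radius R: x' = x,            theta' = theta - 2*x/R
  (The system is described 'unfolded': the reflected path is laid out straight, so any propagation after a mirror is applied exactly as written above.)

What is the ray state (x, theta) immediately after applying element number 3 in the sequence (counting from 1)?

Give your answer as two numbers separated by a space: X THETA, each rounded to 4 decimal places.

Answer: 13.6182 0.1394

Derivation:
Initial: x=1.0000 theta=0.4000
After 1 (propagate distance d=19): x=8.6000 theta=0.4000
After 2 (thin lens f=33): x=8.6000 theta=23/165 (≈0.1394)
After 3 (propagate distance d=36): x=749/55 (≈13.6182) theta=23/165 (≈0.1394)
Rounded to 4 decimal places: x = 13.6182, theta = 0.1394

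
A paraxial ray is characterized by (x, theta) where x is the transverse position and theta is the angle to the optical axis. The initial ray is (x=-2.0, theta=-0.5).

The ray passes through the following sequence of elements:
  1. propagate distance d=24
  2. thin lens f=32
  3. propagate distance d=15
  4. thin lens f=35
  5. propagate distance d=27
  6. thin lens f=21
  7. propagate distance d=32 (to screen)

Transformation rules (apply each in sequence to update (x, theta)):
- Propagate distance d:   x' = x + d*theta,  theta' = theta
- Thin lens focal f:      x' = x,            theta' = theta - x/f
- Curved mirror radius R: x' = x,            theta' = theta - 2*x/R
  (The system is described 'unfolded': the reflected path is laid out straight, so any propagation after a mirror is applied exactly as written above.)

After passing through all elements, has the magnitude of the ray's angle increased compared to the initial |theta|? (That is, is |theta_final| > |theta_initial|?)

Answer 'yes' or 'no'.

Initial: x=-2.0000 theta=-0.5000
After 1 (propagate distance d=24): x=-14.0000 theta=-0.5000
After 2 (thin lens f=32): x=-14.0000 theta=-0.0625
After 3 (propagate distance d=15): x=-14.9375 theta=-0.0625
After 4 (thin lens f=35): x=-14.9375 theta=51/140 (≈0.3643)
After 5 (propagate distance d=27): x=-2857/560 (≈-5.1018) theta=51/140 (≈0.3643)
After 6 (thin lens f=21): x=-2857/560 (≈-5.1018) theta=7141/11760 (≈0.6072)
After 7 (propagate distance d=32 (to screen)): x=33703/2352 (≈14.3295) theta=7141/11760 (≈0.6072)
|theta_initial|=0.5000 |theta_final|=7141/11760 (≈0.6072) -> increased

Answer: yes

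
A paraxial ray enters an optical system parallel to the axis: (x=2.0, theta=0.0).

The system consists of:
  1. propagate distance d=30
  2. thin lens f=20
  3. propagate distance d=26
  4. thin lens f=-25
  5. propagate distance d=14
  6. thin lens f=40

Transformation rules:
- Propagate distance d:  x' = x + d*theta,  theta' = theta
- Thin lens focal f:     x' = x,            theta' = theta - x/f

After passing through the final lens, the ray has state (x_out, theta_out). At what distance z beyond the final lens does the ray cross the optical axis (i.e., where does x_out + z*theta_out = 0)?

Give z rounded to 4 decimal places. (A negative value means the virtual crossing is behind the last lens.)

Initial: x=2.0000 theta=0.0000
After 1 (propagate distance d=30): x=2.0000 theta=0.0000
After 2 (thin lens f=20): x=2.0000 theta=-0.1000
After 3 (propagate distance d=26): x=-0.6000 theta=-0.1000
After 4 (thin lens f=-25): x=-0.6000 theta=-0.1240
After 5 (propagate distance d=14): x=-2.3360 theta=-0.1240
After 6 (thin lens f=40): x=-2.3360 theta=-0.0656
z_focus = -x_out/theta_out = -(-2.3360)/(-0.0656) = -1460/41 ≈ -35.6098
Rounded to 4 decimal places: z = -35.6098

Answer: -35.6098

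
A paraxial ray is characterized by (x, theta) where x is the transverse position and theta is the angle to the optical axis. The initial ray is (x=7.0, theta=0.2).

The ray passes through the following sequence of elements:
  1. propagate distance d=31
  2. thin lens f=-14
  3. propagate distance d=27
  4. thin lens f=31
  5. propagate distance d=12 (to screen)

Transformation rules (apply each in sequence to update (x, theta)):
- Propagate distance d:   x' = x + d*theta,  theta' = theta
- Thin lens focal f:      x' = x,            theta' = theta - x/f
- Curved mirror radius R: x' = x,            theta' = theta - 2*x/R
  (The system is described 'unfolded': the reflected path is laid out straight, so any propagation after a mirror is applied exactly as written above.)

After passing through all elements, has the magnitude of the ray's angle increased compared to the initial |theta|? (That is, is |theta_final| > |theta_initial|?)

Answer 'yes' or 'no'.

Initial: x=7.0000 theta=0.2000
After 1 (propagate distance d=31): x=13.2000 theta=0.2000
After 2 (thin lens f=-14): x=13.2000 theta=8/7 (≈1.1429)
After 3 (propagate distance d=27): x=1542/35 (≈44.0571) theta=8/7 (≈1.1429)
After 4 (thin lens f=31): x=1542/35 (≈44.0571) theta=-302/1085 (≈-0.2783)
After 5 (propagate distance d=12 (to screen)): x=44178/1085 (≈40.7171) theta=-302/1085 (≈-0.2783)
|theta_initial|=0.2000 |theta_final|=302/1085 (≈0.2783) -> increased

Answer: yes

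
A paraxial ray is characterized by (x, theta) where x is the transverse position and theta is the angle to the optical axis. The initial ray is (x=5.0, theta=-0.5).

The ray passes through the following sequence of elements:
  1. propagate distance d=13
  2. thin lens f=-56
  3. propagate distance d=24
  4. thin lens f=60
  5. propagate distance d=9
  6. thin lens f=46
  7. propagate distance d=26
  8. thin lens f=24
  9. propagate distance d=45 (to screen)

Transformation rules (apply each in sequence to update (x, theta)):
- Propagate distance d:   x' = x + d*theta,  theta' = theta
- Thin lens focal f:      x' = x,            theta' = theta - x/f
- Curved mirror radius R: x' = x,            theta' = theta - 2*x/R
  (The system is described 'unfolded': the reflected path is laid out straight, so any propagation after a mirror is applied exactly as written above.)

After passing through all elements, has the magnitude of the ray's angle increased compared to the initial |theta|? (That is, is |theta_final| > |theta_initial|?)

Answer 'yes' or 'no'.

Answer: yes

Derivation:
Initial: x=5.0000 theta=-0.5000
After 1 (propagate distance d=13): x=-1.5000 theta=-0.5000
After 2 (thin lens f=-56): x=-1.5000 theta=-59/112 (≈-0.5268)
After 3 (propagate distance d=24): x=-99/7 (≈-14.1429) theta=-59/112 (≈-0.5268)
After 4 (thin lens f=60): x=-99/7 (≈-14.1429) theta=-163/560 (≈-0.2911)
After 5 (propagate distance d=9): x=-16.7625 theta=-163/560 (≈-0.2911)
After 6 (thin lens f=46): x=-16.7625 theta=1889/25760 (≈0.0733)
After 7 (propagate distance d=26): x=-11959/805 (≈-14.8559) theta=1889/25760 (≈0.0733)
After 8 (thin lens f=24): x=-11959/805 (≈-14.8559) theta=53503/77280 (≈0.6923)
After 9 (propagate distance d=45 (to screen)): x=419857/25760 (≈16.2988) theta=53503/77280 (≈0.6923)
|theta_initial|=0.5000 |theta_final|=53503/77280 (≈0.6923) -> increased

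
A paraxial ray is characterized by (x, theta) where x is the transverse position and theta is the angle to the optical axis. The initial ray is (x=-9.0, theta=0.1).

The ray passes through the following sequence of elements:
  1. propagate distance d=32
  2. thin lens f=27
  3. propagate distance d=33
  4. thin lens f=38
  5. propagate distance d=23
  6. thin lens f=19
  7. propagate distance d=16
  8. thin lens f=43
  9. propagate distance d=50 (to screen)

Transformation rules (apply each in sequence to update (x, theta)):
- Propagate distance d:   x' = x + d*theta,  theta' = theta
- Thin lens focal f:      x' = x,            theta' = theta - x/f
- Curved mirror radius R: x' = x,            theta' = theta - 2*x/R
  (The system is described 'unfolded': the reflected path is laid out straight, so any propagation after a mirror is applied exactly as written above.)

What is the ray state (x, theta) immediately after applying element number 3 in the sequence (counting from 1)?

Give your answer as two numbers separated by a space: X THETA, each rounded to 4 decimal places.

Answer: 4.5889 0.3148

Derivation:
Initial: x=-9.0000 theta=0.1000
After 1 (propagate distance d=32): x=-5.8000 theta=0.1000
After 2 (thin lens f=27): x=-5.8000 theta=17/54 (≈0.3148)
After 3 (propagate distance d=33): x=413/90 (≈4.5889) theta=17/54 (≈0.3148)
Rounded to 4 decimal places: x = 4.5889, theta = 0.3148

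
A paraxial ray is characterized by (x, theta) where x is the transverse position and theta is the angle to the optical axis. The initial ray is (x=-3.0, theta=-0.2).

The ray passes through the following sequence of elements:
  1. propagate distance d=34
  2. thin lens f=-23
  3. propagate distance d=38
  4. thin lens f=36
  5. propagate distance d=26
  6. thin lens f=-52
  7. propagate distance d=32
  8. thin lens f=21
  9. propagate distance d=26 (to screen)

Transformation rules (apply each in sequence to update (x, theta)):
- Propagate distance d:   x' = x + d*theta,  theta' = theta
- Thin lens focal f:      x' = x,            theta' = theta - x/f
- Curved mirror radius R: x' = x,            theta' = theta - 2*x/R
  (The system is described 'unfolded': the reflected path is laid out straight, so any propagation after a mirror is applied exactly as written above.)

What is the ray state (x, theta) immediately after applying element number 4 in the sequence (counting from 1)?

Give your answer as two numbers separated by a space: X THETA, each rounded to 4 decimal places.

Initial: x=-3.0000 theta=-0.2000
After 1 (propagate distance d=34): x=-9.8000 theta=-0.2000
After 2 (thin lens f=-23): x=-9.8000 theta=-72/115 (≈-0.6261)
After 3 (propagate distance d=38): x=-3863/115 (≈-33.5913) theta=-72/115 (≈-0.6261)
After 4 (thin lens f=36): x=-3863/115 (≈-33.5913) theta=1271/4140 (≈0.3070)
Rounded to 4 decimal places: x = -33.5913, theta = 0.3070

Answer: -33.5913 0.3070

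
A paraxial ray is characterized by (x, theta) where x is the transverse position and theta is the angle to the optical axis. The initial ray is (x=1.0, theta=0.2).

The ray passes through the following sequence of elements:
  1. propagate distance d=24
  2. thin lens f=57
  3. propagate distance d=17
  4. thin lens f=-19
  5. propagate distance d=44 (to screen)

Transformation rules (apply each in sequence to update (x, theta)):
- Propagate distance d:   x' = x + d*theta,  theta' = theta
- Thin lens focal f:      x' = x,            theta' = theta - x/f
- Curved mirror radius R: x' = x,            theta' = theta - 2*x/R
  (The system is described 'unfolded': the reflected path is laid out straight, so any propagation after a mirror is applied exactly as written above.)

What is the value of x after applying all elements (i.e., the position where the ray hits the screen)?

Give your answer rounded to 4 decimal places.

Initial: x=1.0000 theta=0.2000
After 1 (propagate distance d=24): x=5.8000 theta=0.2000
After 2 (thin lens f=57): x=5.8000 theta=28/285 (≈0.0982)
After 3 (propagate distance d=17): x=2129/285 (≈7.4702) theta=28/285 (≈0.0982)
After 4 (thin lens f=-19): x=2129/285 (≈7.4702) theta=887/1805 (≈0.4914)
After 5 (propagate distance d=44 (to screen)): x=31507/1083 (≈29.0923) theta=887/1805 (≈0.4914)
Rounded to 4 decimal places: x = 29.0923

Answer: 29.0923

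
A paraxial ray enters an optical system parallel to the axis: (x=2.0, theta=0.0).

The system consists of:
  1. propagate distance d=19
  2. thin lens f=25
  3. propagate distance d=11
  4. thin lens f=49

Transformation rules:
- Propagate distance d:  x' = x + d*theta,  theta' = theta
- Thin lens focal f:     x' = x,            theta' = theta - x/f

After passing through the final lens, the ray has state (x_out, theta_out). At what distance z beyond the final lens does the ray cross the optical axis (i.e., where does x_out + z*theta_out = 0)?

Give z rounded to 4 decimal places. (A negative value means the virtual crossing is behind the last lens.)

Initial: x=2.0000 theta=0.0000
After 1 (propagate distance d=19): x=2.0000 theta=0.0000
After 2 (thin lens f=25): x=2.0000 theta=-0.0800
After 3 (propagate distance d=11): x=1.1200 theta=-0.0800
After 4 (thin lens f=49): x=1.1200 theta=-18/175 (≈-0.1029)
z_focus = -x_out/theta_out = -(1.1200)/(-18/175) = 98/9 ≈ 10.8889
Rounded to 4 decimal places: z = 10.8889

Answer: 10.8889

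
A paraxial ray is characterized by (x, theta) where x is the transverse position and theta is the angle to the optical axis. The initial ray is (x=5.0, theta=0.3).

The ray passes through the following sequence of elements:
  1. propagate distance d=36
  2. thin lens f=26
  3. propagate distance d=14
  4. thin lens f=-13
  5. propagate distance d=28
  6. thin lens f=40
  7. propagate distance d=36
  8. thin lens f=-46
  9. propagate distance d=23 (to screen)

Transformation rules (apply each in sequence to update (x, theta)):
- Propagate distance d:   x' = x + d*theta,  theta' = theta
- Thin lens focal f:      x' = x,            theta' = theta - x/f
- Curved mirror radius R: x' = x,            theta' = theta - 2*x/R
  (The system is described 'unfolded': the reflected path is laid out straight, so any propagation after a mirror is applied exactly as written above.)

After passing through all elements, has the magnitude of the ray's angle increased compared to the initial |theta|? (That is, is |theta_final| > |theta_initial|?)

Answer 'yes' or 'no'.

Initial: x=5.0000 theta=0.3000
After 1 (propagate distance d=36): x=15.8000 theta=0.3000
After 2 (thin lens f=26): x=15.8000 theta=-4/13 (≈-0.3077)
After 3 (propagate distance d=14): x=747/65 (≈11.4923) theta=-4/13 (≈-0.3077)
After 4 (thin lens f=-13): x=747/65 (≈11.4923) theta=487/845 (≈0.5763)
After 5 (propagate distance d=28): x=23347/845 (≈27.6296) theta=487/845 (≈0.5763)
After 6 (thin lens f=40): x=23347/845 (≈27.6296) theta=-3867/33800 (≈-0.1144)
After 7 (propagate distance d=36): x=198667/8450 (≈23.5109) theta=-3867/33800 (≈-0.1144)
After 8 (thin lens f=-46): x=198667/8450 (≈23.5109) theta=308393/777400 (≈0.3967)
After 9 (propagate distance d=23 (to screen)): x=1103061/33800 (≈32.6349) theta=308393/777400 (≈0.3967)
|theta_initial|=0.3000 |theta_final|=308393/777400 (≈0.3967) -> increased

Answer: yes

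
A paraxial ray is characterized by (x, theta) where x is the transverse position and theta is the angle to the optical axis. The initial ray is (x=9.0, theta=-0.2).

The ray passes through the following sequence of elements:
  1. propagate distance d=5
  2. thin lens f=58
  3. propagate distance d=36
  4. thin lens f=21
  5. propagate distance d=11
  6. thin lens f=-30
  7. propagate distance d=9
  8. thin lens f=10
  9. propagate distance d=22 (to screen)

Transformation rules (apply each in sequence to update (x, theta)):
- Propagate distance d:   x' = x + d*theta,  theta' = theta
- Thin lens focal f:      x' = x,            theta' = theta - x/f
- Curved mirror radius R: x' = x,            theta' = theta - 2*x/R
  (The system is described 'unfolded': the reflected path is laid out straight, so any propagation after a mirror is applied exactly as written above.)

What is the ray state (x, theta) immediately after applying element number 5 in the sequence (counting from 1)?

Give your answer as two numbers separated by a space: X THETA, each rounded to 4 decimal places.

Initial: x=9.0000 theta=-0.2000
After 1 (propagate distance d=5): x=8.0000 theta=-0.2000
After 2 (thin lens f=58): x=8.0000 theta=-49/145 (≈-0.3379)
After 3 (propagate distance d=36): x=-604/145 (≈-4.1655) theta=-49/145 (≈-0.3379)
After 4 (thin lens f=21): x=-604/145 (≈-4.1655) theta=-85/609 (≈-0.1396)
After 5 (propagate distance d=11): x=-17359/3045 (≈-5.7008) theta=-85/609 (≈-0.1396)
Rounded to 4 decimal places: x = -5.7008, theta = -0.1396

Answer: -5.7008 -0.1396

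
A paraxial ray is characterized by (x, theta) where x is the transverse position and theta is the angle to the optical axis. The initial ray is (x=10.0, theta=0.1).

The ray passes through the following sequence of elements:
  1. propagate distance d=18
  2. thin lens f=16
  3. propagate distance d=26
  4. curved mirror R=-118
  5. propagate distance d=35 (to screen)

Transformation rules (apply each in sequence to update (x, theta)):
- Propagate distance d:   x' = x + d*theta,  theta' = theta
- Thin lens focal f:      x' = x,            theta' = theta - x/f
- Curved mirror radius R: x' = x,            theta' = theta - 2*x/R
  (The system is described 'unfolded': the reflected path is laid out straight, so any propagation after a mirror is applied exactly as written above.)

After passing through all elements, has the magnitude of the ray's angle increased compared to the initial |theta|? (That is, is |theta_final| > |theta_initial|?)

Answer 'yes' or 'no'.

Answer: yes

Derivation:
Initial: x=10.0000 theta=0.1000
After 1 (propagate distance d=18): x=11.8000 theta=0.1000
After 2 (thin lens f=16): x=11.8000 theta=-0.6375
After 3 (propagate distance d=26): x=-4.7750 theta=-0.6375
After 4 (curved mirror R=-118): x=-4.7750 theta=-3391/4720 (≈-0.7184)
After 5 (propagate distance d=35 (to screen)): x=-141223/4720 (≈-29.9201) theta=-3391/4720 (≈-0.7184)
|theta_initial|=0.1000 |theta_final|=3391/4720 (≈0.7184) -> increased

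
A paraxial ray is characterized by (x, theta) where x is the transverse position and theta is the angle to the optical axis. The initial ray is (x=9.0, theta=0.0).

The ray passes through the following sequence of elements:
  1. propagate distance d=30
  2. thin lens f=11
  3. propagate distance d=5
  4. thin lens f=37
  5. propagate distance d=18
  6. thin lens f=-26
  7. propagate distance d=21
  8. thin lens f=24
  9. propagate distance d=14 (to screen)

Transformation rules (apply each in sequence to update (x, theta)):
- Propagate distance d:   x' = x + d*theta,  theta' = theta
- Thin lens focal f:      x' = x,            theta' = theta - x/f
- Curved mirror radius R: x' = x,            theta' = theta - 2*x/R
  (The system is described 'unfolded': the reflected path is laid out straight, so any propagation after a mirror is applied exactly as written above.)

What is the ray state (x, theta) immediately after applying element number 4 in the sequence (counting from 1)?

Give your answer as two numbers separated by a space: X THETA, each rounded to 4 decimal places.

Answer: 4.9091 -0.9509

Derivation:
Initial: x=9.0000 theta=0.0000
After 1 (propagate distance d=30): x=9.0000 theta=0.0000
After 2 (thin lens f=11): x=9.0000 theta=-9/11 (≈-0.8182)
After 3 (propagate distance d=5): x=54/11 (≈4.9091) theta=-9/11 (≈-0.8182)
After 4 (thin lens f=37): x=54/11 (≈4.9091) theta=-387/407 (≈-0.9509)
Rounded to 4 decimal places: x = 4.9091, theta = -0.9509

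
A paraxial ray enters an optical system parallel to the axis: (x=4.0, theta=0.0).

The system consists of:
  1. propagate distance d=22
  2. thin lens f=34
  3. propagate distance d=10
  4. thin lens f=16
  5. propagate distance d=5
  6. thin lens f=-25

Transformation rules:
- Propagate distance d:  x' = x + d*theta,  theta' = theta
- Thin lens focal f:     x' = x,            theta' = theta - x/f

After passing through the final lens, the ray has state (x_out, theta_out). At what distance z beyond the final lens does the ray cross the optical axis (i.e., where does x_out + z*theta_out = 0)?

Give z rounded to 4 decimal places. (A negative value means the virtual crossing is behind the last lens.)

Initial: x=4.0000 theta=0.0000
After 1 (propagate distance d=22): x=4.0000 theta=0.0000
After 2 (thin lens f=34): x=4.0000 theta=-2/17 (≈-0.1176)
After 3 (propagate distance d=10): x=48/17 (≈2.8235) theta=-2/17 (≈-0.1176)
After 4 (thin lens f=16): x=48/17 (≈2.8235) theta=-5/17 (≈-0.2941)
After 5 (propagate distance d=5): x=23/17 (≈1.3529) theta=-5/17 (≈-0.2941)
After 6 (thin lens f=-25): x=23/17 (≈1.3529) theta=-0.2400
z_focus = -x_out/theta_out = -(23/17)/(-0.2400) = 575/102 ≈ 5.6373
Rounded to 4 decimal places: z = 5.6373

Answer: 5.6373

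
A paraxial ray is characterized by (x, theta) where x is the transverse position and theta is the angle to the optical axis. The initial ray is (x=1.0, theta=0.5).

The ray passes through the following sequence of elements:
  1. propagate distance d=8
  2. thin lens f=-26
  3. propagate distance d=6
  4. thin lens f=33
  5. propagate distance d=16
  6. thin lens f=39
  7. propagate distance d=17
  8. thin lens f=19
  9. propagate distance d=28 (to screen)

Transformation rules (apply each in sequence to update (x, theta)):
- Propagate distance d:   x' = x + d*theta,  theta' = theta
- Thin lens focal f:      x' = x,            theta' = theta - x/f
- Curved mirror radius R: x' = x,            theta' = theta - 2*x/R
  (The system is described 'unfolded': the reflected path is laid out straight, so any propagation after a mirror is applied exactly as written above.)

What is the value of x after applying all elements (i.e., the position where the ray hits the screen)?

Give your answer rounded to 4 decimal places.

Answer: -7.2816

Derivation:
Initial: x=1.0000 theta=0.5000
After 1 (propagate distance d=8): x=5.0000 theta=0.5000
After 2 (thin lens f=-26): x=5.0000 theta=9/13 (≈0.6923)
After 3 (propagate distance d=6): x=119/13 (≈9.1538) theta=9/13 (≈0.6923)
After 4 (thin lens f=33): x=119/13 (≈9.1538) theta=178/429 (≈0.4149)
After 5 (propagate distance d=16): x=6775/429 (≈15.7925) theta=178/429 (≈0.4149)
After 6 (thin lens f=39): x=6775/429 (≈15.7925) theta=167/16731 (≈0.0100)
After 7 (propagate distance d=17): x=267064/16731 (≈15.9622) theta=167/16731 (≈0.0100)
After 8 (thin lens f=19): x=267064/16731 (≈15.9622) theta=-13889/16731 (≈-0.8301)
After 9 (propagate distance d=28 (to screen)): x=-121828/16731 (≈-7.2816) theta=-13889/16731 (≈-0.8301)
Rounded to 4 decimal places: x = -7.2816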